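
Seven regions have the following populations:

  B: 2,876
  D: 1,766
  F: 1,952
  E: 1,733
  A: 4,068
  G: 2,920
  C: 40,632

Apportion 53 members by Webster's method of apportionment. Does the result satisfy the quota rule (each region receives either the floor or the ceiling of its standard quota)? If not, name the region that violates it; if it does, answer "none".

Standard quotas: B 2.725, D 1.673, F 1.849, E 1.642, A 3.854, G 2.766, C 38.492.
Webster allocation: B 3, D 2, F 2, E 2, A 4, G 3, C 37.
C has quota 38.492 (lower 38, upper 39) but receives 37 — outside the quota interval.

C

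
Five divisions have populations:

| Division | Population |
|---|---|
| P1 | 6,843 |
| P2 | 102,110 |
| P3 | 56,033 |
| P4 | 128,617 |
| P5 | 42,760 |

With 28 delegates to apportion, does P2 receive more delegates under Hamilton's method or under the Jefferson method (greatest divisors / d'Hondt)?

Jefferson

Hamilton: P1 1, P2 8, P3 5, P4 11, P5 3.
Jefferson: P1 0, P2 9, P3 5, P4 11, P5 3.
P2 gets 8 under Hamilton and 9 under Jefferson.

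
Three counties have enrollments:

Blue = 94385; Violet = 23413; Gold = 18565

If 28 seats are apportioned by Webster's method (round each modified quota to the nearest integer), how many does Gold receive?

4

Standard divisor 136363/28 ≈ 4870.107; standard quotas: Blue 19.380, Violet 4.807, Gold 3.812.
Rounding to the nearest integer gives Blue 19, Violet 5, Gold 4 — total 28, matching the house size, so no adjustment is needed.
Gold receives 4.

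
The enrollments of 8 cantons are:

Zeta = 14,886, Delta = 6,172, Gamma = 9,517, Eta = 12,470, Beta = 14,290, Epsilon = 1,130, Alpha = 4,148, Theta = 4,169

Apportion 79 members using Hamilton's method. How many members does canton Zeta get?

18

Standard divisor: 66782 ÷ 79 ≈ 845.342.
Standard quotas: Zeta 17.6094, Delta 7.3012, Gamma 11.2582, Eta 14.7514, Beta 16.9044, Epsilon 1.3367, Alpha 4.9069, Theta 4.9317.
Lower quotas: Zeta 17, Delta 7, Gamma 11, Eta 14, Beta 16, Epsilon 1, Alpha 4, Theta 4 (sum 74, leaving 5 seats).
Remainders in descending order: Theta 0.9317, Alpha 0.9069, Beta 0.9044, Eta 0.7514, Zeta 0.6094, Epsilon 0.3367, Delta 0.3012, Gamma 0.2582.
Largest remainders: Theta, Alpha, Beta, Eta, Zeta receive the extra seats.
Zeta receives 18.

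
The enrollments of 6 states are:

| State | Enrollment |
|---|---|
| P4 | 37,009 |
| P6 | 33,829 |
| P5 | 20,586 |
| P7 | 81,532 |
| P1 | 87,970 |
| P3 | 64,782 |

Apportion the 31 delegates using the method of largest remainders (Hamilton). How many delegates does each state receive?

P4: 4; P6: 3; P5: 2; P7: 8; P1: 8; P3: 6

The standard divisor is 325708/31 ≈ 10506.71.
Standard quotas: P4 3.5224, P6 3.2198, P5 1.9593, P7 7.7600, P1 8.3727, P3 6.1658.
Lower quotas: P4 3, P6 3, P5 1, P7 7, P1 8, P3 6 (sum 28, leaving 3 seats).
Remainders in descending order: P5 0.9593, P7 0.7600, P4 0.5224, P1 0.3727, P6 0.2198, P3 0.1658.
The surplus seats go to P5, P7, P4.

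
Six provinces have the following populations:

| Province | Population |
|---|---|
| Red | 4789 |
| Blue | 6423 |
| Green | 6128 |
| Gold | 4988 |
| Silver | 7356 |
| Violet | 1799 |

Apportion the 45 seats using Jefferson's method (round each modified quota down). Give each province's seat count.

Standard divisor 31483/45 ≈ 699.622; standard quotas: Red 6.845, Blue 9.181, Green 8.759, Gold 7.130, Silver 10.514, Violet 2.571.
Rounding down gives 6, 9, 8, 7, 10, 2 = 42 seats, so the divisor must be adjusted.
With modified divisor 660: modified quotas Red 7.256, Blue 9.732, Green 9.285, Gold 7.558, Silver 11.145, Violet 2.726.
Rounding down: Red 7, Blue 9, Green 9, Gold 7, Silver 11, Violet 2 (total 45).

Red 7, Blue 9, Green 9, Gold 7, Silver 11, Violet 2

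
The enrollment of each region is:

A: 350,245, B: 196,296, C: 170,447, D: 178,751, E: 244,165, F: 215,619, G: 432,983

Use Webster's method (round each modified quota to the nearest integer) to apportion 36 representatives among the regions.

A: 7, B: 4, C: 3, D: 4, E: 5, F: 4, G: 9

Standard divisor 1788506/36 ≈ 49680.722; standard quotas: A 7.050, B 3.951, C 3.431, D 3.598, E 4.915, F 4.340, G 8.715.
Rounding to the nearest integer gives A 7, B 4, C 3, D 4, E 5, F 4, G 9 — total 36, matching the house size, so no adjustment is needed.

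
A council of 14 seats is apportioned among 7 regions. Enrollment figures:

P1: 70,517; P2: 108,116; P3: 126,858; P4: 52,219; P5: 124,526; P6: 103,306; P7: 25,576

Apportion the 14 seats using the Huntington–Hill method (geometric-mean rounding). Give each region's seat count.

With divisor 47001: modified quotas P1 1.500, P2 2.300, P3 2.699, P4 1.111, P5 2.649, P6 2.198, P7 0.544.
Geometric-mean thresholds: P1 √(1·2)=1.414, P2 √(2·3)=2.449, P3 √(2·3)=2.449, P4 √(1·2)=1.414, P5 √(2·3)=2.449, P6 √(2·3)=2.449, P7 (min 1).
Each quota rounded against its threshold gives P1 2, P2 2, P3 3, P4 1, P5 3, P6 2, P7 1 (total 14).

P1 2, P2 2, P3 3, P4 1, P5 3, P6 2, P7 1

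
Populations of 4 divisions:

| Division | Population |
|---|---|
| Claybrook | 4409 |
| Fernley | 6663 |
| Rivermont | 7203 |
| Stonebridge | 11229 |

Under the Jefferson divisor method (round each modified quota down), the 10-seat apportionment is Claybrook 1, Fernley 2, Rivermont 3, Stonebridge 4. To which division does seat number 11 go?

Stonebridge

Priority for the next seat is population ÷ (current seats + 1).
Priorities: Claybrook 2204.500, Fernley 2221.000, Rivermont 1800.750, Stonebridge 2245.800.
Highest priority: Stonebridge.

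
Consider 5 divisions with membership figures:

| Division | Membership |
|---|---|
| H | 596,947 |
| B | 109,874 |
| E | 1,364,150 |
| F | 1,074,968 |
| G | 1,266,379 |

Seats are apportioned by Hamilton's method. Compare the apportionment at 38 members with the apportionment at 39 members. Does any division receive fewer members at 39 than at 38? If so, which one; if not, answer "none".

At 38 seats: H 5, B 1, E 12, F 9, G 11.
At 39 seats: H 5, B 1, E 12, F 10, G 11.
No division's allocation decreased.

none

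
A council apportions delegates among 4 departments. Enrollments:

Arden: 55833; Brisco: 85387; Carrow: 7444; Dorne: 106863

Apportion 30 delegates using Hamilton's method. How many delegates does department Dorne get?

Standard divisor: 255527 ÷ 30 ≈ 8517.567.
Standard quotas: Arden 6.5550, Brisco 10.0248, Carrow 0.8740, Dorne 12.5462.
Lower quotas: Arden 6, Brisco 10, Carrow 0, Dorne 12 (sum 28, leaving 2 seats).
Remainders in descending order: Carrow 0.8740, Arden 0.5550, Dorne 0.5462, Brisco 0.0248.
Largest remainders: Carrow, Arden receive the extra seats.
Dorne receives 12.

12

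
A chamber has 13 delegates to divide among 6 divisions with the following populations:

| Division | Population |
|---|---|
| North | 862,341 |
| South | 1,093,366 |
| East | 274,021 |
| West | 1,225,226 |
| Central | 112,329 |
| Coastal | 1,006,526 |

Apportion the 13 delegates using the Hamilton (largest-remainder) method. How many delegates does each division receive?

Standard divisor: 4573809 ÷ 13 ≈ 351831.462.
Standard quotas: North 2.4510, South 3.1076, East 0.7788, West 3.4824, Central 0.3193, Coastal 2.8608.
Lower quotas: North 2, South 3, East 0, West 3, Central 0, Coastal 2 (sum 10, leaving 3 seats).
Remainders in descending order: Coastal 0.8608, East 0.7788, West 0.4824, North 0.4510, Central 0.3193, South 0.1076.
The surplus seats go to Coastal, East, West.

North 2, South 3, East 1, West 4, Central 0, Coastal 3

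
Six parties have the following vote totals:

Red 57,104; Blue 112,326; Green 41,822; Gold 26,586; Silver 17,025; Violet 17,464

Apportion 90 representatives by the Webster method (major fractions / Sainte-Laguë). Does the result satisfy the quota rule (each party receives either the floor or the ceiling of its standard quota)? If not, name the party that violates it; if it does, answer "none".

Blue

Standard quotas: Red 18.872, Blue 37.122, Green 13.822, Gold 8.786, Silver 5.627, Violet 5.772.
Webster allocation: Red 19, Blue 36, Green 14, Gold 9, Silver 6, Violet 6.
Blue has quota 37.122 (lower 37, upper 38) but receives 36 — outside the quota interval.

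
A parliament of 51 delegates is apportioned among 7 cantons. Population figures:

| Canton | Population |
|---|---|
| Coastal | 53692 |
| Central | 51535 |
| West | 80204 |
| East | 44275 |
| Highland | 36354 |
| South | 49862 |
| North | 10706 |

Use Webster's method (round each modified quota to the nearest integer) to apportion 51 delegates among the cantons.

Coastal 8, Central 8, West 12, East 7, Highland 6, South 8, North 2

Standard divisor 326628/51 ≈ 6404.471; standard quotas: Coastal 8.384, Central 8.047, West 12.523, East 6.913, Highland 5.676, South 7.785, North 1.672.
Rounding to the nearest integer gives 8, 8, 13, 7, 6, 8, 2 = 52 seats, so the divisor must be adjusted.
With modified divisor 6500: modified quotas Coastal 8.260, Central 7.928, West 12.339, East 6.812, Highland 5.593, South 7.671, North 1.647.
Rounding to the nearest integer: Coastal 8, Central 8, West 12, East 7, Highland 6, South 8, North 2 (total 51).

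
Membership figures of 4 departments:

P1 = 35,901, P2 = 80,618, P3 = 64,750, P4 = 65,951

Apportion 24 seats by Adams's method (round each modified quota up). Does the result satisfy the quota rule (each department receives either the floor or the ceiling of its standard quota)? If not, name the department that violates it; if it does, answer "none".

Standard quotas: P1 3.485, P2 7.826, P3 6.286, P4 6.402.
Adams allocation: P1 4, P2 8, P3 6, P4 6.
Every allocation lies between the lower and upper quota.

none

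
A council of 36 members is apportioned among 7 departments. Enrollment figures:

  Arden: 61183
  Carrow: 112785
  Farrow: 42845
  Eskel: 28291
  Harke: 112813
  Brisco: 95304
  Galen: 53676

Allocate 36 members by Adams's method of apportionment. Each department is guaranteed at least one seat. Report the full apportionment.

Arden: 4, Carrow: 8, Farrow: 3, Eskel: 2, Harke: 8, Brisco: 7, Galen: 4

Standard divisor 506897/36 ≈ 14080.472; standard quotas: Arden 4.345, Carrow 8.010, Farrow 3.043, Eskel 2.009, Harke 8.012, Brisco 6.769, Galen 3.812.
Rounding up gives 5, 9, 4, 3, 9, 7, 4 = 41 seats, so the divisor must be adjusted.
With modified divisor 15600: modified quotas Arden 3.922, Carrow 7.230, Farrow 2.746, Eskel 1.814, Harke 7.232, Brisco 6.109, Galen 3.441.
Rounding up: Arden 4, Carrow 8, Farrow 3, Eskel 2, Harke 8, Brisco 7, Galen 4 (total 36).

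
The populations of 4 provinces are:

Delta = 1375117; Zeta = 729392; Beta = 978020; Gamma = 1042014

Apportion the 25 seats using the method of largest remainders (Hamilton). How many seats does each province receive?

The standard divisor is 4124543/25 ≈ 164981.72.
Standard quotas: Delta 8.3350, Zeta 4.4210, Beta 5.9281, Gamma 6.3159.
Lower quotas: Delta 8, Zeta 4, Beta 5, Gamma 6 (sum 23, leaving 2 seats).
Remainders in descending order: Beta 0.9281, Zeta 0.4210, Delta 0.3350, Gamma 0.3159.
The surplus seats go to Beta, Zeta.

Delta: 8, Zeta: 5, Beta: 6, Gamma: 6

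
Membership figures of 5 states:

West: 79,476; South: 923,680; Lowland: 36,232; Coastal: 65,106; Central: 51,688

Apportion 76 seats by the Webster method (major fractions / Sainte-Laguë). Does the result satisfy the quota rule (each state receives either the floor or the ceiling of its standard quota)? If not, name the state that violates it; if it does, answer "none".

South

Standard quotas: West 5.224, South 60.717, Lowland 2.382, Coastal 4.280, Central 3.398.
Webster allocation: West 5, South 62, Lowland 2, Coastal 4, Central 3.
South has quota 60.717 (lower 60, upper 61) but receives 62 — outside the quota interval.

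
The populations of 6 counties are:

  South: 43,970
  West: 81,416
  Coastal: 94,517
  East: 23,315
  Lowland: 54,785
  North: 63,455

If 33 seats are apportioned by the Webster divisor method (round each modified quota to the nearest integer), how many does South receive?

Standard divisor 361458/33 ≈ 10953.273; standard quotas: South 4.014, West 7.433, Coastal 8.629, East 2.129, Lowland 5.002, North 5.793.
Rounding to the nearest integer gives South 4, West 7, Coastal 9, East 2, Lowland 5, North 6 — total 33, matching the house size, so no adjustment is needed.
South receives 4.

4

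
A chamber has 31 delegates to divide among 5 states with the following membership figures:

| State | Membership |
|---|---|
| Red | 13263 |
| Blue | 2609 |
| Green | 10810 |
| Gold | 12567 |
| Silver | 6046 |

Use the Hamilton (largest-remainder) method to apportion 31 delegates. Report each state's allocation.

Red 9, Blue 2, Green 7, Gold 9, Silver 4

Standard divisor: 45295 ÷ 31 ≈ 1461.129.
Standard quotas: Red 9.0772, Blue 1.7856, Green 7.3984, Gold 8.6009, Silver 4.1379.
Lower quotas: Red 9, Blue 1, Green 7, Gold 8, Silver 4 (sum 29, leaving 2 seats).
Remainders in descending order: Blue 0.7856, Gold 0.6009, Green 0.3984, Silver 0.1379, Red 0.0772.
Largest remainders: Blue, Gold receive the extra seats.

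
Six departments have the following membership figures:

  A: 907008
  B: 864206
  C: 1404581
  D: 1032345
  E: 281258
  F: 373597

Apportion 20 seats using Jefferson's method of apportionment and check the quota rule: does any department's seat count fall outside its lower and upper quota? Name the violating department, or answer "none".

Standard quotas: A 3.730, B 3.554, C 5.777, D 4.246, E 1.157, F 1.536.
Jefferson allocation: A 4, B 4, C 6, D 4, E 1, F 1.
Every allocation lies between the lower and upper quota.

none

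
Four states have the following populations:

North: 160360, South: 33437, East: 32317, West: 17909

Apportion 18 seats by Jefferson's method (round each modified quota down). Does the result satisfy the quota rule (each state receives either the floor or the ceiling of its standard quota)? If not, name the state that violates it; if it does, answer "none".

North

Standard quotas: North 11.829, South 2.466, East 2.384, West 1.321.
Jefferson allocation: North 13, South 2, East 2, West 1.
North has quota 11.829 (lower 11, upper 12) but receives 13 — outside the quota interval.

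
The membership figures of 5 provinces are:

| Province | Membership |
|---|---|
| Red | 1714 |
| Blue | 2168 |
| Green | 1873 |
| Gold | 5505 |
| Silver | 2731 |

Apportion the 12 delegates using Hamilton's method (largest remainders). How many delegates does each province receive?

Standard divisor: 13991 ÷ 12 ≈ 1165.917.
Standard quotas: Red 1.4701, Blue 1.8595, Green 1.6065, Gold 4.7216, Silver 2.3424.
Lower quotas: Red 1, Blue 1, Green 1, Gold 4, Silver 2 (sum 9, leaving 3 seats).
Remainders in descending order: Blue 0.8595, Gold 0.7216, Green 0.6065, Red 0.4701, Silver 0.3424.
The surplus seats go to Blue, Gold, Green.

Red 1, Blue 2, Green 2, Gold 5, Silver 2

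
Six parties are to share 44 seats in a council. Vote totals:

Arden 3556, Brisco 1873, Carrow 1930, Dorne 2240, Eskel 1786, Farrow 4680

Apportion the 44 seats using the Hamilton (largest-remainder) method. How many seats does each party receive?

The standard divisor is 16065/44 ≈ 365.114.
Standard quotas: Arden 9.739, Brisco 5.130, Carrow 5.286, Dorne 6.135, Eskel 4.892, Farrow 12.818.
Lower quotas: Arden 9, Brisco 5, Carrow 5, Dorne 6, Eskel 4, Farrow 12 (sum 41, leaving 3 seats).
Remainders in descending order: Eskel 0.892, Farrow 0.818, Arden 0.739, Carrow 0.286, Dorne 0.135, Brisco 0.130.
The surplus seats go to Eskel, Farrow, Arden.

Arden: 10, Brisco: 5, Carrow: 5, Dorne: 6, Eskel: 5, Farrow: 13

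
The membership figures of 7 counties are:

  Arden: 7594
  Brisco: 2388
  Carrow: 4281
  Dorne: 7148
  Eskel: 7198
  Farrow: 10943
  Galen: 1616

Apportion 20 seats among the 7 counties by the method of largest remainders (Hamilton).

Standard divisor: 41168 ÷ 20 ≈ 2058.4.
Standard quotas: Arden 3.6893, Brisco 1.1601, Carrow 2.0798, Dorne 3.4726, Eskel 3.4969, Farrow 5.3163, Galen 0.7851.
Lower quotas: Arden 3, Brisco 1, Carrow 2, Dorne 3, Eskel 3, Farrow 5, Galen 0 (sum 17, leaving 3 seats).
Remainders in descending order: Galen 0.7851, Arden 0.6893, Eskel 0.4969, Dorne 0.4726, Farrow 0.3163, Brisco 0.1601, Carrow 0.0798.
Largest remainders: Galen, Arden, Eskel receive the extra seats.

Arden=4, Brisco=1, Carrow=2, Dorne=3, Eskel=4, Farrow=5, Galen=1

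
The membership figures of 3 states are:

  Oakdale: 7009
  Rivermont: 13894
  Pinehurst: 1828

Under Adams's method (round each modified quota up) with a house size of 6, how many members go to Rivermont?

Standard divisor 22731/6 ≈ 3788.5; standard quotas: Oakdale 1.850, Rivermont 3.667, Pinehurst 0.483.
Rounding up gives 2, 4, 1 = 7 seats, so the divisor must be adjusted.
With modified divisor 5800: modified quotas Oakdale 1.208, Rivermont 2.396, Pinehurst 0.315.
Rounding up: Oakdale 2, Rivermont 3, Pinehurst 1 (total 6).
Rivermont receives 3.

3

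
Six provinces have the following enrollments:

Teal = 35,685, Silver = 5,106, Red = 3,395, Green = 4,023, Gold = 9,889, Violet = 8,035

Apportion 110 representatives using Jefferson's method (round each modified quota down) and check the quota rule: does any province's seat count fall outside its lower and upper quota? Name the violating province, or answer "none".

Standard quotas: Teal 59.355, Silver 8.493, Red 5.647, Green 6.692, Gold 16.449, Violet 13.365.
Jefferson allocation: Teal 61, Silver 8, Red 5, Green 6, Gold 17, Violet 13.
Teal has quota 59.355 (lower 59, upper 60) but receives 61 — outside the quota interval.

Teal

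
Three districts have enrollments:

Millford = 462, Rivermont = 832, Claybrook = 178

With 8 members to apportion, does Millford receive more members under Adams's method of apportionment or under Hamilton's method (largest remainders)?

Adams: Millford 3, Rivermont 4, Claybrook 1.
Hamilton: Millford 2, Rivermont 5, Claybrook 1.
Millford gets 3 under Adams and 2 under Hamilton.

Adams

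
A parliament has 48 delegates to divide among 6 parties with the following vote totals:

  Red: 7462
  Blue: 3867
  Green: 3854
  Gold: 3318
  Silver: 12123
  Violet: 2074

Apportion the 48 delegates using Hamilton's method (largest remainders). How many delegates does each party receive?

Red 11; Blue 6; Green 5; Gold 5; Silver 18; Violet 3

Total 32698; standard divisor 32698/48 ≈ 681.208.
Standard quotas: Red 10.9541, Blue 5.6767, Green 5.6576, Gold 4.8708, Silver 17.7963, Violet 3.0446.
Lower quotas: Red 10, Blue 5, Green 5, Gold 4, Silver 17, Violet 3 (sum 44, leaving 4 seats).
Remainders in descending order: Red 0.9541, Gold 0.8708, Silver 0.7963, Blue 0.6767, Green 0.6576, Violet 0.0446.
The surplus seats go to Red, Gold, Silver, Blue.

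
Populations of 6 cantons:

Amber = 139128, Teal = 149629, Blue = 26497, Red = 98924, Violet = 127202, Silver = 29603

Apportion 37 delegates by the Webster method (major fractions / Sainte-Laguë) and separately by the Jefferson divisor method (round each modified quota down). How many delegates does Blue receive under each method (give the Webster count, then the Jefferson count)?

Webster: Amber 9, Teal 10, Blue 2, Red 6, Violet 8, Silver 2.
Jefferson: Amber 9, Teal 10, Blue 1, Red 6, Violet 9, Silver 2.
Blue gets 2 under Webster and 1 under Jefferson.

2 and 1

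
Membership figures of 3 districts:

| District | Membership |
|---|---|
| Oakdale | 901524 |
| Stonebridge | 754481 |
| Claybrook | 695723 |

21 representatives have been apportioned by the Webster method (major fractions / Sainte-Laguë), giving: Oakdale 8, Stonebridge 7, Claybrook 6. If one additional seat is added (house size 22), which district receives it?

Priority for the next seat is population ÷ (current seats + 0.5).
Priorities: Oakdale 106061.647, Stonebridge 100597.467, Claybrook 107034.308.
Highest priority: Claybrook.

Claybrook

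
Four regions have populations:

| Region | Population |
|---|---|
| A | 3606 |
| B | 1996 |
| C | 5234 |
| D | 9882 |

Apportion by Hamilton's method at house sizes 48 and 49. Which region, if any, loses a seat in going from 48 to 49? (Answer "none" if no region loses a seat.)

none

At 48 seats: A 8, B 5, C 12, D 23.
At 49 seats: A 9, B 5, C 12, D 23.
No region's allocation decreased.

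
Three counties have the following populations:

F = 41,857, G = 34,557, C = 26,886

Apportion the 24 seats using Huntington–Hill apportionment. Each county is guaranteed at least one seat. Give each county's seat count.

With divisor 4280: modified quotas F 9.780, G 8.074, C 6.282.
Geometric-mean thresholds: F √(9·10)=9.487, G √(8·9)=8.485, C √(6·7)=6.481.
Each quota rounded against its threshold gives F 10, G 8, C 6 (total 24).

F 10; G 8; C 6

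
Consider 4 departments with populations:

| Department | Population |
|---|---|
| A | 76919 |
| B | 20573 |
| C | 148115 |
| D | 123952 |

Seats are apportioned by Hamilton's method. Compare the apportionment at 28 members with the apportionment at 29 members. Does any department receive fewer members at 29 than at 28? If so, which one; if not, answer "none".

At 28 seats: A 6, B 2, C 11, D 9.
At 29 seats: A 6, B 1, C 12, D 10.
B drops from 2 to 1.

B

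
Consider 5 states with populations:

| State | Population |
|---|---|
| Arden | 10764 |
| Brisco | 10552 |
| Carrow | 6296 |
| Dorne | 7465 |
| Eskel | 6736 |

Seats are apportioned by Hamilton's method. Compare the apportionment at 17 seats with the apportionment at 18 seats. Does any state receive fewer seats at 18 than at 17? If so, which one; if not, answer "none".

none

At 17 seats: Arden 4, Brisco 4, Carrow 3, Dorne 3, Eskel 3.
At 18 seats: Arden 5, Brisco 4, Carrow 3, Dorne 3, Eskel 3.
No state's allocation decreased.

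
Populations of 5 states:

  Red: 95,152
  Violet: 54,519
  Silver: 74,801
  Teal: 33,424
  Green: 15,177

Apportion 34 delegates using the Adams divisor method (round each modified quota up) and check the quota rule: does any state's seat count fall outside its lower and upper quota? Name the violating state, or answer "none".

none

Standard quotas: Red 11.847, Violet 6.788, Silver 9.313, Teal 4.162, Green 1.890.
Adams allocation: Red 12, Violet 7, Silver 9, Teal 4, Green 2.
Every allocation lies between the lower and upper quota.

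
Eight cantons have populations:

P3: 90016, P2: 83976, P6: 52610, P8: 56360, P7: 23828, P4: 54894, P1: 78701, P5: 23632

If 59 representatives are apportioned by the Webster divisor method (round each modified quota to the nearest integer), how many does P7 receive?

3

Standard divisor 464017/59 ≈ 7864.695; standard quotas: P3 11.446, P2 10.678, P6 6.689, P8 7.166, P7 3.030, P4 6.980, P1 10.007, P5 3.005.
Rounding to the nearest integer gives P3 11, P2 11, P6 7, P8 7, P7 3, P4 7, P1 10, P5 3 — total 59, matching the house size, so no adjustment is needed.
P7 receives 3.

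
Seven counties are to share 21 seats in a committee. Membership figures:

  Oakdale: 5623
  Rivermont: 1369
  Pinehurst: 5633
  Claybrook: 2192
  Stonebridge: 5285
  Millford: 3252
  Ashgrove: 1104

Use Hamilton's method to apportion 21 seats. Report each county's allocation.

Oakdale 5; Rivermont 1; Pinehurst 5; Claybrook 2; Stonebridge 4; Millford 3; Ashgrove 1

Total 24458; standard divisor 24458/21 ≈ 1164.667.
Standard quotas: Oakdale 4.8280, Rivermont 1.1754, Pinehurst 4.8366, Claybrook 1.8821, Stonebridge 4.5378, Millford 2.7922, Ashgrove 0.9479.
Lower quotas: Oakdale 4, Rivermont 1, Pinehurst 4, Claybrook 1, Stonebridge 4, Millford 2, Ashgrove 0 (sum 16, leaving 5 seats).
Remainders in descending order: Ashgrove 0.9479, Claybrook 0.8821, Pinehurst 0.8366, Oakdale 0.8280, Millford 0.7922, Stonebridge 0.5378, Rivermont 0.1754.
Largest remainders: Ashgrove, Claybrook, Pinehurst, Oakdale, Millford receive the extra seats.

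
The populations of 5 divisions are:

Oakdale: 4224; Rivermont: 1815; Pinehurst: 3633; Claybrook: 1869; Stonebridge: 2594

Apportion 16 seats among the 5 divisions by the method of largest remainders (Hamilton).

Oakdale 5, Rivermont 2, Pinehurst 4, Claybrook 2, Stonebridge 3

Total 14135; standard divisor 14135/16 ≈ 883.438.
Standard quotas: Oakdale 4.781, Rivermont 2.054, Pinehurst 4.112, Claybrook 2.116, Stonebridge 2.936.
Lower quotas: Oakdale 4, Rivermont 2, Pinehurst 4, Claybrook 2, Stonebridge 2 (sum 14, leaving 2 seats).
Remainders in descending order: Stonebridge 0.936, Oakdale 0.781, Claybrook 0.116, Pinehurst 0.112, Rivermont 0.054.
The surplus seats go to Stonebridge, Oakdale.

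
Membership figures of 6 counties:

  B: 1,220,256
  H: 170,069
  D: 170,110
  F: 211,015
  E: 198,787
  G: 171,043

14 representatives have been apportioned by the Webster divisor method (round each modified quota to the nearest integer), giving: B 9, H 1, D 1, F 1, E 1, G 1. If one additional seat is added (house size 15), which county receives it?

Priority for the next seat is population ÷ (current seats + 0.5).
Priorities: B 128448.000, H 113379.333, D 113406.667, F 140676.667, E 132524.667, G 114028.667.
Highest priority: F.

F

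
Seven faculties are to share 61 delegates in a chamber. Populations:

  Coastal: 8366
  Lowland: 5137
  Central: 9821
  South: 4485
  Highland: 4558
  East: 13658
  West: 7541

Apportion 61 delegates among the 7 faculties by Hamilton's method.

Standard divisor: 53566 ÷ 61 ≈ 878.131.
Standard quotas: Coastal 9.5271, Lowland 5.8499, Central 11.1840, South 5.1074, Highland 5.1906, East 15.5535, West 8.5876.
Lower quotas: Coastal 9, Lowland 5, Central 11, South 5, Highland 5, East 15, West 8 (sum 58, leaving 3 seats).
Remainders in descending order: Lowland 0.8499, West 0.5876, East 0.5535, Coastal 0.5271, Highland 0.1906, Central 0.1840, South 0.1074.
Largest remainders: Lowland, West, East receive the extra seats.

Coastal 9; Lowland 6; Central 11; South 5; Highland 5; East 16; West 9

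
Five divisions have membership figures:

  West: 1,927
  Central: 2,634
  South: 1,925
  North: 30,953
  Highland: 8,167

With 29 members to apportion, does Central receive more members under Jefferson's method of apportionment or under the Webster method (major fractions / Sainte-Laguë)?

Webster

Jefferson: West 1, Central 1, South 1, North 21, Highland 5.
Webster: West 1, Central 2, South 1, North 20, Highland 5.
Central gets 1 under Jefferson and 2 under Webster.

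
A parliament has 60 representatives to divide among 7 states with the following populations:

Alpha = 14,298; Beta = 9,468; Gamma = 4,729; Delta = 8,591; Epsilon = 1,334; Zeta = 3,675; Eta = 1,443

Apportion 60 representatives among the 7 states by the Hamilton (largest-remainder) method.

Alpha 20, Beta 13, Gamma 6, Delta 12, Epsilon 2, Zeta 5, Eta 2

The standard divisor is 43538/60 ≈ 725.633.
Standard quotas: Alpha 19.7042, Beta 13.0479, Gamma 6.5171, Delta 11.8393, Epsilon 1.8384, Zeta 5.0645, Eta 1.9886.
Lower quotas: Alpha 19, Beta 13, Gamma 6, Delta 11, Epsilon 1, Zeta 5, Eta 1 (sum 56, leaving 4 seats).
Remainders in descending order: Eta 0.9886, Delta 0.8393, Epsilon 0.8384, Alpha 0.7042, Gamma 0.5171, Zeta 0.0645, Beta 0.0479.
Largest remainders: Eta, Delta, Epsilon, Alpha receive the extra seats.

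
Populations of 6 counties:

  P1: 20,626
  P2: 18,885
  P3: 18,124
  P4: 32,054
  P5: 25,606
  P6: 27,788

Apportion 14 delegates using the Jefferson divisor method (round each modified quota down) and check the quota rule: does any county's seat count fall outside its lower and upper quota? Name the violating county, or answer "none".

none

Standard quotas: P1 2.018, P2 1.848, P3 1.773, P4 3.136, P5 2.505, P6 2.719.
Jefferson allocation: P1 2, P2 2, P3 2, P4 3, P5 2, P6 3.
Every allocation lies between the lower and upper quota.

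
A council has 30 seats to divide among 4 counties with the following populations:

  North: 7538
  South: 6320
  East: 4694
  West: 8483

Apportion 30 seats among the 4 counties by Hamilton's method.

North 8, South 7, East 5, West 10

The standard divisor is 27035/30 ≈ 901.167.
Standard quotas: North 8.3647, South 7.0131, East 5.2088, West 9.4134.
Lower quotas: North 8, South 7, East 5, West 9 (sum 29, leaving 1 seat).
Remainders in descending order: West 0.4134, North 0.3647, East 0.2088, South 0.0131.
The surplus seat goes to West.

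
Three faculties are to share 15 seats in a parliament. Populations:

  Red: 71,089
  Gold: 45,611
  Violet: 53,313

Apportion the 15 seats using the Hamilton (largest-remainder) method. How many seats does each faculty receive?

Red 6, Gold 4, Violet 5

Total 170013; standard divisor 170013/15 ≈ 11334.2.
Standard quotas: Red 6.2721, Gold 4.0242, Violet 4.7037.
Lower quotas: Red 6, Gold 4, Violet 4 (sum 14, leaving 1 seat).
Remainders in descending order: Violet 0.7037, Red 0.2721, Gold 0.0242.
The surplus seat goes to Violet.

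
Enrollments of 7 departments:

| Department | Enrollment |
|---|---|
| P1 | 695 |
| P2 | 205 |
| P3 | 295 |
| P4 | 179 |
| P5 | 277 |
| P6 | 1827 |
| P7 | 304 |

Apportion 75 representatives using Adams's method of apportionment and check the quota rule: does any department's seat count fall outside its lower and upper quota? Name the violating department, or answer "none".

Standard quotas: P1 13.782, P2 4.065, P3 5.850, P4 3.550, P5 5.493, P6 36.231, P7 6.029.
Adams allocation: P1 14, P2 4, P3 6, P4 4, P5 6, P6 35, P7 6.
P6 has quota 36.231 (lower 36, upper 37) but receives 35 — outside the quota interval.

P6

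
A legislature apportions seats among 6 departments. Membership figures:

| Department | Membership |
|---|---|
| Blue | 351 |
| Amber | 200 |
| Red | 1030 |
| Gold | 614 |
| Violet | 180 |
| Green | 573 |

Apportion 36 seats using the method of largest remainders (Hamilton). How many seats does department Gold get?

8

Standard divisor: 2948 ÷ 36 ≈ 81.889.
Standard quotas: Blue 4.286, Amber 2.442, Red 12.578, Gold 7.498, Violet 2.198, Green 6.997.
Lower quotas: Blue 4, Amber 2, Red 12, Gold 7, Violet 2, Green 6 (sum 33, leaving 3 seats).
Remainders in descending order: Green 0.997, Red 0.578, Gold 0.498, Amber 0.442, Blue 0.286, Violet 0.198.
Largest remainders: Green, Red, Gold receive the extra seats.
Gold receives 8.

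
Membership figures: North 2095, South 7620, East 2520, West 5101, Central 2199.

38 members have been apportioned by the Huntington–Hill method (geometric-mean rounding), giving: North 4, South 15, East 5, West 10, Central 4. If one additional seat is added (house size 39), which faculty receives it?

Priority for the next seat is population ÷ (√(s·(s+1))).
Priorities: North 468.456, South 491.869, East 460.087, West 486.361, Central 491.711.
Highest priority: South.

South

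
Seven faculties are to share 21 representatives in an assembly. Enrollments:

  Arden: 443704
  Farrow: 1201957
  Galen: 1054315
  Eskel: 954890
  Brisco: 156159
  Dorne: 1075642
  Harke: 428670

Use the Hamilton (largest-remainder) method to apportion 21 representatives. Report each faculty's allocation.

Arden: 2, Farrow: 5, Galen: 4, Eskel: 4, Brisco: 0, Dorne: 4, Harke: 2

Total 5315337; standard divisor 5315337/21 ≈ 253111.286.
Standard quotas: Arden 1.7530, Farrow 4.7487, Galen 4.1654, Eskel 3.7726, Brisco 0.6170, Dorne 4.2497, Harke 1.6936.
Lower quotas: Arden 1, Farrow 4, Galen 4, Eskel 3, Brisco 0, Dorne 4, Harke 1 (sum 17, leaving 4 seats).
Remainders in descending order: Eskel 0.7726, Arden 0.7530, Farrow 0.7487, Harke 0.6936, Brisco 0.6170, Dorne 0.2497, Galen 0.1654.
The surplus seats go to Eskel, Arden, Farrow, Harke.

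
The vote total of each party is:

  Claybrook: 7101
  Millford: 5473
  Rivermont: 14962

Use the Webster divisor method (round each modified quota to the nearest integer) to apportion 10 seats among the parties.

Standard divisor 27536/10 ≈ 2753.6; standard quotas: Claybrook 2.579, Millford 1.988, Rivermont 5.434.
Rounding to the nearest integer gives Claybrook 3, Millford 2, Rivermont 5 — total 10, matching the house size, so no adjustment is needed.

Claybrook: 3, Millford: 2, Rivermont: 5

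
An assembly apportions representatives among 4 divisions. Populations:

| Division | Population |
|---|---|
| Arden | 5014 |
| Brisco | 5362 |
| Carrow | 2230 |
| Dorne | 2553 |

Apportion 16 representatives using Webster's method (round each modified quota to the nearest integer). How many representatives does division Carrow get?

Standard divisor 15159/16 ≈ 947.438; standard quotas: Arden 5.292, Brisco 5.659, Carrow 2.354, Dorne 2.695.
Rounding to the nearest integer gives Arden 5, Brisco 6, Carrow 2, Dorne 3 — total 16, matching the house size, so no adjustment is needed.
Carrow receives 2.

2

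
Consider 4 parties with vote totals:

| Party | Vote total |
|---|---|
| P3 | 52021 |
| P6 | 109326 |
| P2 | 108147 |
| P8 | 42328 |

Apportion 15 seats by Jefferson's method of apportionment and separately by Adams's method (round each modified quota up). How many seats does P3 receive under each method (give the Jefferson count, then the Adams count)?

Jefferson: P3 2, P6 6, P2 5, P8 2.
Adams: P3 3, P6 5, P2 5, P8 2.
P3 gets 2 under Jefferson and 3 under Adams.

2 and 3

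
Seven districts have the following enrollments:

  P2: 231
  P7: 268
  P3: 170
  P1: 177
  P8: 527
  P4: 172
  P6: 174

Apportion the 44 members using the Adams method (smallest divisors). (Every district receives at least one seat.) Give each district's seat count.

P2 6, P7 7, P3 4, P1 5, P8 13, P4 4, P6 5

Standard divisor 1719/44 ≈ 39.068; standard quotas: P2 5.913, P7 6.860, P3 4.351, P1 4.531, P8 13.489, P4 4.403, P6 4.454.
Rounding up gives 6, 7, 5, 5, 14, 5, 5 = 47 seats, so the divisor must be adjusted.
With modified divisor 43.25: modified quotas P2 5.341, P7 6.197, P3 3.931, P1 4.092, P8 12.185, P4 3.977, P6 4.023.
Rounding up: P2 6, P7 7, P3 4, P1 5, P8 13, P4 4, P6 5 (total 44).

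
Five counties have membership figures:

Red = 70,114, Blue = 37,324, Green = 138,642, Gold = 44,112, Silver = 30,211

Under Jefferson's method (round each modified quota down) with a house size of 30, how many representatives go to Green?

13

Standard divisor 320403/30 ≈ 10680.1; standard quotas: Red 6.565, Blue 3.495, Green 12.981, Gold 4.130, Silver 2.829.
Rounding down gives 6, 3, 12, 4, 2 = 27 seats, so the divisor must be adjusted.
With modified divisor 9960: modified quotas Red 7.040, Blue 3.747, Green 13.920, Gold 4.429, Silver 3.033.
Rounding down: Red 7, Blue 3, Green 13, Gold 4, Silver 3 (total 30).
Green receives 13.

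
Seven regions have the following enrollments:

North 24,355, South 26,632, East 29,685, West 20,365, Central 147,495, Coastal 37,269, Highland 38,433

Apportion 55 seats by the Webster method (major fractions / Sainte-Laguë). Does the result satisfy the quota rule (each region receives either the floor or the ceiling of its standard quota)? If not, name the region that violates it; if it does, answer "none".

none

Standard quotas: North 4.131, South 4.518, East 5.035, West 3.455, Central 25.020, Coastal 6.322, Highland 6.519.
Webster allocation: North 4, South 5, East 5, West 3, Central 25, Coastal 6, Highland 7.
Every allocation lies between the lower and upper quota.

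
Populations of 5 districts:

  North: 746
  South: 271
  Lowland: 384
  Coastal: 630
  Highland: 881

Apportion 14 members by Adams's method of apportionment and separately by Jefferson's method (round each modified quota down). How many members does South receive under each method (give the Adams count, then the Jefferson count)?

2 and 1

Adams: North 3, South 2, Lowland 2, Coastal 3, Highland 4.
Jefferson: North 4, South 1, Lowland 2, Coastal 3, Highland 4.
South gets 2 under Adams and 1 under Jefferson.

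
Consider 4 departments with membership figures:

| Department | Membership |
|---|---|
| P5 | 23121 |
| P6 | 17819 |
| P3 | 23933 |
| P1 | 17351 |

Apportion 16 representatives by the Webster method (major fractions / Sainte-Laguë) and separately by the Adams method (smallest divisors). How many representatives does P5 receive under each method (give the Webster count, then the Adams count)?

5 and 4

Webster: P5 5, P6 3, P3 5, P1 3.
Adams: P5 4, P6 4, P3 5, P1 3.
P5 gets 5 under Webster and 4 under Adams.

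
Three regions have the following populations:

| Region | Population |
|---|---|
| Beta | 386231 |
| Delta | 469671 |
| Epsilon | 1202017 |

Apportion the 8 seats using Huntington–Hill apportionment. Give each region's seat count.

With divisor 270943: modified quotas Beta 1.426, Delta 1.733, Epsilon 4.436.
Geometric-mean thresholds: Beta √(1·2)=1.414, Delta √(1·2)=1.414, Epsilon √(4·5)=4.472.
Each quota rounded against its threshold gives Beta 2, Delta 2, Epsilon 4 (total 8).

Beta: 2; Delta: 2; Epsilon: 4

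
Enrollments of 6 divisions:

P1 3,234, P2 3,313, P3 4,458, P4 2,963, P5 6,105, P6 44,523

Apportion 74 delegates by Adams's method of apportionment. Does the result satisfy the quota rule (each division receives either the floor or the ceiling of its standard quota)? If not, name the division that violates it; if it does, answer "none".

Standard quotas: P1 3.705, P2 3.795, P3 5.107, P4 3.394, P5 6.994, P6 51.005.
Adams allocation: P1 4, P2 4, P3 5, P4 4, P5 7, P6 50.
P6 has quota 51.005 (lower 51, upper 52) but receives 50 — outside the quota interval.

P6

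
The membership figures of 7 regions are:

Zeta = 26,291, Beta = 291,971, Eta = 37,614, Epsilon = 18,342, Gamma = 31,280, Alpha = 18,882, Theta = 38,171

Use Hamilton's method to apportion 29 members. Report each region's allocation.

Standard divisor: 462551 ÷ 29 ≈ 15950.034.
Standard quotas: Zeta 1.6483, Beta 18.3054, Eta 2.3582, Epsilon 1.1500, Gamma 1.9611, Alpha 1.1838, Theta 2.3932.
Lower quotas: Zeta 1, Beta 18, Eta 2, Epsilon 1, Gamma 1, Alpha 1, Theta 2 (sum 26, leaving 3 seats).
Remainders in descending order: Gamma 0.9611, Zeta 0.6483, Theta 0.3932, Eta 0.3582, Beta 0.3054, Alpha 0.1838, Epsilon 0.1500.
The surplus seats go to Gamma, Zeta, Theta.

Zeta: 2, Beta: 18, Eta: 2, Epsilon: 1, Gamma: 2, Alpha: 1, Theta: 3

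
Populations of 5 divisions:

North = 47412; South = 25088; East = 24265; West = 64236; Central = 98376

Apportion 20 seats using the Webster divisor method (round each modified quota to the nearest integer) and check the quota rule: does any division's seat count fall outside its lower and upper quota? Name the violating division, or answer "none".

none

Standard quotas: North 3.656, South 1.934, East 1.871, West 4.953, Central 7.586.
Webster allocation: North 4, South 2, East 2, West 5, Central 7.
Every allocation lies between the lower and upper quota.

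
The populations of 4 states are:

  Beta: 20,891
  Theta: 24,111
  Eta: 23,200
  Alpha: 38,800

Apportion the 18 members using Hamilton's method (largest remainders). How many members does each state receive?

Total 107002; standard divisor 107002/18 ≈ 5944.556.
Standard quotas: Beta 3.5143, Theta 4.0560, Eta 3.9027, Alpha 6.5270.
Lower quotas: Beta 3, Theta 4, Eta 3, Alpha 6 (sum 16, leaving 2 seats).
Remainders in descending order: Eta 0.9027, Alpha 0.5270, Beta 0.5143, Theta 0.0560.
The surplus seats go to Eta, Alpha.

Beta 3, Theta 4, Eta 4, Alpha 7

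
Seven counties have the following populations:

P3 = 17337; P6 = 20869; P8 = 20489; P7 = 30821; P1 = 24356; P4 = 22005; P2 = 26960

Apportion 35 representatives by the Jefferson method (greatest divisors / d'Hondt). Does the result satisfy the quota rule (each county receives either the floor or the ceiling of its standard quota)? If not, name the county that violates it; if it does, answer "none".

Standard quotas: P3 3.726, P6 4.486, P8 4.404, P7 6.625, P1 5.235, P4 4.730, P2 5.795.
Jefferson allocation: P3 4, P6 4, P8 4, P7 7, P1 5, P4 5, P2 6.
Every allocation lies between the lower and upper quota.

none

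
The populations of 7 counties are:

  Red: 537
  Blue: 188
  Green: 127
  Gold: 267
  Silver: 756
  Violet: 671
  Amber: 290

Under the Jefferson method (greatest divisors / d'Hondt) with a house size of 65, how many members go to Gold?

Standard divisor 2836/65 ≈ 43.631; standard quotas: Red 12.308, Blue 4.309, Green 2.911, Gold 6.120, Silver 17.327, Violet 15.379, Amber 6.647.
Rounding down gives 12, 4, 2, 6, 17, 15, 6 = 62 seats, so the divisor must be adjusted.
With modified divisor 41.7: modified quotas Red 12.878, Blue 4.508, Green 3.046, Gold 6.403, Silver 18.129, Violet 16.091, Amber 6.954.
Rounding down: Red 12, Blue 4, Green 3, Gold 6, Silver 18, Violet 16, Amber 6 (total 65).
Gold receives 6.

6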